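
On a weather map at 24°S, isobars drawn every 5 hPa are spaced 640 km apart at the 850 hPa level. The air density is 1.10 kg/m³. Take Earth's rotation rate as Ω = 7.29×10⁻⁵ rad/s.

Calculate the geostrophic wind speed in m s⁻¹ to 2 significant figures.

12 m s⁻¹

Coriolis parameter at 24°S:
f = 2Ω sin φ = 2 × 7.29×10⁻⁵ × sin 24° = 5.93×10⁻⁵ s⁻¹
Pressure gradient: |∂P/∂n| = 500 Pa / 640000 m = 7.81×10⁻⁴ Pa/m
Geostrophic balance (pressure-gradient force = Coriolis force):
V_g = (1/(fρ)) |∂P/∂n| = 7.81×10⁻⁴ / (5.93×10⁻⁵ × 1.10) = 12.0 m/s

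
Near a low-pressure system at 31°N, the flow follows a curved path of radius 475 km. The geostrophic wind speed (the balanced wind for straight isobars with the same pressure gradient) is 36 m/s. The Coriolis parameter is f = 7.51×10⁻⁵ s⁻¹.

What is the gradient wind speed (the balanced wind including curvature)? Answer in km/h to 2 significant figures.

Around a low, centrifugal force acts outward with Coriolis, so pressure-gradient force balances both:
(1/ρ)|∂P/∂n| = fV + V²/R  →  V² + fR·V − fR·V_g = 0
With fR = 7.51×10⁻⁵ × 475×10³ m = 35.7 m/s:
V = [−fR + √((fR)² + 4 fR V_g)]/2 = [−35.7 + √(35.7² + 4×35.7×36)]/2 = 22.2 m/s
Subgeostrophic (V < V_g = 36 m/s), as expected around a low.
Converting: 22.2 m/s × 3.6 = 80 km/h

80 km/h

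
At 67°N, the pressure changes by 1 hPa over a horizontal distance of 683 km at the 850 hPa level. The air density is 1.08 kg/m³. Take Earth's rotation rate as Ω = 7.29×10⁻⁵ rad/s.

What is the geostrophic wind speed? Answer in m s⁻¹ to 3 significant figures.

Coriolis parameter at 67°N:
f = 2Ω sin φ = 2 × 7.29×10⁻⁵ × sin 67° = 1.34×10⁻⁴ s⁻¹
Pressure gradient: |∂P/∂n| = 100 Pa / 683000 m = 1.46×10⁻⁴ Pa/m
Geostrophic balance (pressure-gradient force = Coriolis force):
V_g = (1/(fρ)) |∂P/∂n| = 1.46×10⁻⁴ / (1.34×10⁻⁴ × 1.08) = 1.01 m/s

1.01 m s⁻¹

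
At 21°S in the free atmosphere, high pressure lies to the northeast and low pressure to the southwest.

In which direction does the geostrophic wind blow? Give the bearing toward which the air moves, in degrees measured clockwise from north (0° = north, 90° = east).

135°

The pressure-gradient force points toward the southwest (bearing 225°).
Geostrophic balance: in the Southern Hemisphere the Coriolis force deflects motion to the left, so the geostrophic wind blows 90° to the left of the pressure-gradient force (low pressure on the right).
Rotating 225° by 90° counterclockwise gives 135° — the wind blows toward the southeast.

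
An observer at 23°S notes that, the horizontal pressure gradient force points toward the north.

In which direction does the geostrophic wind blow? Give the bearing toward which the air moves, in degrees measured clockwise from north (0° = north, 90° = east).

The pressure-gradient force points toward the north (bearing 000°).
Geostrophic balance: in the Southern Hemisphere the Coriolis force deflects motion to the left, so the geostrophic wind blows 90° to the left of the pressure-gradient force (low pressure on the right).
Rotating 000° by 90° counterclockwise gives 270° — the wind blows toward the west.

270°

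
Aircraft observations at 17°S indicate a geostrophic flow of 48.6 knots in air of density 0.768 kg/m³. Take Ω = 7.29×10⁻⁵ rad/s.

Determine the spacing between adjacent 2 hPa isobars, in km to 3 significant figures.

244 km

Coriolis parameter at 17°S:
f = 2Ω sin φ = 2 × 7.29×10⁻⁵ × sin 17° = 4.26×10⁻⁵ s⁻¹
Wind speed in SI: 48.6 knots = 25.0 m/s
Geostrophic balance rearranged: |∂P/∂n| = f ρ V_g
|∂P/∂n| = 4.26×10⁻⁵ × 0.768 × 25.0 = 8.19×10⁻⁴ Pa/m
Isobar spacing: Δn = ΔP/|∂P/∂n| = 200 Pa / 8.19×10⁻⁴ Pa/m = 244344 m ≈ 244 km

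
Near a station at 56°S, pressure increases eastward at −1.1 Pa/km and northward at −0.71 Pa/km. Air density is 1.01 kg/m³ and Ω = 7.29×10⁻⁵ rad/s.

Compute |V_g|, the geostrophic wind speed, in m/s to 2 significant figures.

Coriolis parameter at 56°S:
f = 2Ω sin φ = 2 × 7.29×10⁻⁵ × sin 56° = 1.21×10⁻⁴ s⁻¹
In the Southern Hemisphere f is negative: f = −1.21×10⁻⁴ s⁻¹.
Component geostrophic relations (x east, y north):
u_g = −(1/(fρ)) ∂P/∂y,  v_g = (1/(fρ)) ∂P/∂x
u_g = −(−0.71×10⁻³)/(−1.21×10⁻⁴ × 1.01) = −5.82 m/s;  v_g = (−1.1×10⁻³)/(−1.21×10⁻⁴ × 1.01) = 9.01 m/s
|V_g| = √(u_g² + v_g²) = 10.7 m/s

11 m/s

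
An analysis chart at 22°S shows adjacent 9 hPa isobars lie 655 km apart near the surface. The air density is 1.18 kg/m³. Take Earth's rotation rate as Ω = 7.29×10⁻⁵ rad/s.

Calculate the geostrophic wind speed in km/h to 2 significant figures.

77 km/h

Coriolis parameter at 22°S:
f = 2Ω sin φ = 2 × 7.29×10⁻⁵ × sin 22° = 5.46×10⁻⁵ s⁻¹
Pressure gradient: |∂P/∂n| = 900 Pa / 655000 m = 1.37×10⁻³ Pa/m
Geostrophic balance (pressure-gradient force = Coriolis force):
V_g = (1/(fρ)) |∂P/∂n| = 1.37×10⁻³ / (5.46×10⁻⁵ × 1.18) = 21.3 m/s
Converting: 21.3 m/s × 3.6 = 77 km/h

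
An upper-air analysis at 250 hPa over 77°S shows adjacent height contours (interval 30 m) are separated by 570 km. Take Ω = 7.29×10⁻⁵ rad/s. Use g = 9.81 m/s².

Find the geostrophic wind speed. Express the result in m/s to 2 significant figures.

Coriolis parameter at 77°S:
f = 2Ω sin φ = 2 × 7.29×10⁻⁵ × sin 77° = 1.42×10⁻⁴ s⁻¹
Height gradient: |∂Z/∂n| = 30 m / 570000 m = 5.26×10⁻⁵
On a pressure surface, geostrophic balance gives V_g = (g/f)|∂Z/∂n|:
V_g = 9.81 × 5.26×10⁻⁵ / 1.42×10⁻⁴ = 3.63 m/s

3.6 m/s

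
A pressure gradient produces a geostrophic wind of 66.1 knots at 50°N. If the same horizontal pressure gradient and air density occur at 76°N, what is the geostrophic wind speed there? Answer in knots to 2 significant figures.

52 knots

With the same pressure gradient and density, V_g ∝ 1/f ∝ 1/sin φ.
V₂ = V₁ · sin φ₁ / sin φ₂ = 66.1 × sin 50° / sin 76°
V₂ = 66.1 × 0.7660/0.9703 = 52 knots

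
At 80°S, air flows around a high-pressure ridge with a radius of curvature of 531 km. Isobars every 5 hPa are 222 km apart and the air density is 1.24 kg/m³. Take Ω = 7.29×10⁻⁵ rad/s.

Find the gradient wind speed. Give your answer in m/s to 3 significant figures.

16.0 m/s

Coriolis parameter at 80°S:
f = 2Ω sin φ = 2 × 7.29×10⁻⁵ × sin 80° = 1.44×10⁻⁴ s⁻¹
Pressure gradient: |∂P/∂n| = 500 Pa / 222000 m = 2.25×10⁻³ Pa/m
Geostrophic speed: V_g = |∂P/∂n|/(fρ) = 2.25×10⁻³/(1.44×10⁻⁴ × 1.24) = 12.6 m/s
Around a high, pressure-gradient force acts outward with centrifugal, so Coriolis balances both:
fV = (1/ρ)|∂P/∂n| + V²/R  →  V² − fR·V + fR·V_g = 0
With fR = 1.44×10⁻⁴ × 531×10³ m = 76.2 m/s:
V = [fR − √((fR)² − 4 fR V_g)]/2 = [76.2 − √(76.2² − 4×76.2×12.6)]/2 = 16 m/s
Supergeostrophic (V > V_g = 12.6 m/s), as expected around a high.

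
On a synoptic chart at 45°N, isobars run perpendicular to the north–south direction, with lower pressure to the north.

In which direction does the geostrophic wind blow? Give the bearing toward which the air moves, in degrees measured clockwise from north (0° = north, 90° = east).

090°

The pressure-gradient force points toward the north (bearing 000°).
Geostrophic balance: in the Northern Hemisphere the Coriolis force deflects motion to the right, so the geostrophic wind blows 90° to the right of the pressure-gradient force (low pressure on the left).
Rotating 000° by 90° clockwise gives 090° — the wind blows toward the east.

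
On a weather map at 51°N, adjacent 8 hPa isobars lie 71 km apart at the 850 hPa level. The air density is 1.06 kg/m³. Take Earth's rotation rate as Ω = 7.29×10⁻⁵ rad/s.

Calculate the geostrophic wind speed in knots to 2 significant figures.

180 knots

Coriolis parameter at 51°N:
f = 2Ω sin φ = 2 × 7.29×10⁻⁵ × sin 51° = 1.13×10⁻⁴ s⁻¹
Pressure gradient: |∂P/∂n| = 800 Pa / 71000 m = 1.13×10⁻² Pa/m
Geostrophic balance (pressure-gradient force = Coriolis force):
V_g = (1/(fρ)) |∂P/∂n| = 1.13×10⁻² / (1.13×10⁻⁴ × 1.06) = 93.8 m/s
Converting: 93.8 m/s × 1.944 = 180 knots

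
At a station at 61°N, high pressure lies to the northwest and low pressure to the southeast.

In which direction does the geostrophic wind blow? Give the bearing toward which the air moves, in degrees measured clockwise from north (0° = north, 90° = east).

225°

The pressure-gradient force points toward the southeast (bearing 135°).
Geostrophic balance: in the Northern Hemisphere the Coriolis force deflects motion to the right, so the geostrophic wind blows 90° to the right of the pressure-gradient force (low pressure on the left).
Rotating 135° by 90° clockwise gives 225° — the wind blows toward the southwest.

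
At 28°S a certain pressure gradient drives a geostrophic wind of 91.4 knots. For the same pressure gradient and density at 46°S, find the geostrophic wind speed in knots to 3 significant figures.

59.7 knots

With the same pressure gradient and density, V_g ∝ 1/f ∝ 1/sin φ.
V₂ = V₁ · sin φ₁ / sin φ₂ = 91.4 × sin 28° / sin 46°
V₂ = 91.4 × 0.4695/0.7193 = 59.7 knots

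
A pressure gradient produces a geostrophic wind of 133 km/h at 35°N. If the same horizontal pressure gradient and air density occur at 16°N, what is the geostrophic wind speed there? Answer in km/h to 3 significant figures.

277 km/h

With the same pressure gradient and density, V_g ∝ 1/f ∝ 1/sin φ.
V₂ = V₁ · sin φ₁ / sin φ₂ = 133 × sin 35° / sin 16°
V₂ = 133 × 0.5736/0.2756 = 277 km/h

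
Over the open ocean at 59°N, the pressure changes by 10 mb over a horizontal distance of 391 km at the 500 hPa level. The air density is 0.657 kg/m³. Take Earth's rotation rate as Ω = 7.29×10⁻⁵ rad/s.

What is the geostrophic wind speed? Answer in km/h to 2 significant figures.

Coriolis parameter at 59°N:
f = 2Ω sin φ = 2 × 7.29×10⁻⁵ × sin 59° = 1.25×10⁻⁴ s⁻¹
Pressure gradient: |∂P/∂n| = 1000 Pa / 391000 m = 2.56×10⁻³ Pa/m
Geostrophic balance (pressure-gradient force = Coriolis force):
V_g = (1/(fρ)) |∂P/∂n| = 2.56×10⁻³ / (1.25×10⁻⁴ × 0.657) = 31.1 m/s
Converting: 31.1 m/s × 3.6 = 110 km/h

110 km/h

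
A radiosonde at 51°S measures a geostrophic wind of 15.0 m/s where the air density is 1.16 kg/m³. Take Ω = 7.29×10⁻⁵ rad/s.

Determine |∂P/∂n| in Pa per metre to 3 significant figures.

1.97×10⁻³ Pa/m

Coriolis parameter at 51°S:
f = 2Ω sin φ = 2 × 7.29×10⁻⁵ × sin 51° = 1.13×10⁻⁴ s⁻¹
Geostrophic balance rearranged: |∂P/∂n| = f ρ V_g
|∂P/∂n| = 1.13×10⁻⁴ × 1.16 × 15.0 = 1.97×10⁻³ Pa/m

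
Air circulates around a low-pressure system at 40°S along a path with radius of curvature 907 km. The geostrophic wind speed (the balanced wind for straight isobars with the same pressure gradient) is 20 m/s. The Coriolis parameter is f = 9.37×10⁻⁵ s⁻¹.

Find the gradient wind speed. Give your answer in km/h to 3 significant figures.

60.2 km/h

Around a low, centrifugal force acts outward with Coriolis, so pressure-gradient force balances both:
(1/ρ)|∂P/∂n| = fV + V²/R  →  V² + fR·V − fR·V_g = 0
With fR = 9.37×10⁻⁵ × 907×10³ m = 85.0 m/s:
V = [−fR + √((fR)² + 4 fR V_g)]/2 = [−85.0 + √(85.0² + 4×85.0×20)]/2 = 16.7 m/s
Subgeostrophic (V < V_g = 20 m/s), as expected around a low.
Converting: 16.7 m/s × 3.6 = 60.2 km/h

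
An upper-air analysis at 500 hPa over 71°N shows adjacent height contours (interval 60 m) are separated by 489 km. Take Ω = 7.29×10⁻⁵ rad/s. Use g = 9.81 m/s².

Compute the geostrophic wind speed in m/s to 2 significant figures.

Coriolis parameter at 71°N:
f = 2Ω sin φ = 2 × 7.29×10⁻⁵ × sin 71° = 1.38×10⁻⁴ s⁻¹
Height gradient: |∂Z/∂n| = 60 m / 489000 m = 1.23×10⁻⁴
On a pressure surface, geostrophic balance gives V_g = (g/f)|∂Z/∂n|:
V_g = 9.81 × 1.23×10⁻⁴ / 1.38×10⁻⁴ = 8.73 m/s

8.7 m/s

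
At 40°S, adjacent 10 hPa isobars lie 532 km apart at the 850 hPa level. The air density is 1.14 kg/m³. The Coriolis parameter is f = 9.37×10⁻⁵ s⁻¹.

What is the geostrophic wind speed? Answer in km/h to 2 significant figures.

63 km/h

Pressure gradient: |∂P/∂n| = 1000 Pa / 532000 m = 1.88×10⁻³ Pa/m
Geostrophic balance (pressure-gradient force = Coriolis force):
V_g = (1/(fρ)) |∂P/∂n| = 1.88×10⁻³ / (9.37×10⁻⁵ × 1.14) = 17.6 m/s
Converting: 17.6 m/s × 3.6 = 63 km/h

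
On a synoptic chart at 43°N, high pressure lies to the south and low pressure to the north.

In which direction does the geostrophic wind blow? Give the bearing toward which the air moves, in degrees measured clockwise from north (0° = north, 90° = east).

090°

The pressure-gradient force points toward the north (bearing 000°).
Geostrophic balance: in the Northern Hemisphere the Coriolis force deflects motion to the right, so the geostrophic wind blows 90° to the right of the pressure-gradient force (low pressure on the left).
Rotating 000° by 90° clockwise gives 090° — the wind blows toward the east.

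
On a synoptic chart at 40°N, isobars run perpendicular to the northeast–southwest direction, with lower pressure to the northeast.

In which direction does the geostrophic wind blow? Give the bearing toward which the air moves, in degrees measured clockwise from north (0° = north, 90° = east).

The pressure-gradient force points toward the northeast (bearing 045°).
Geostrophic balance: in the Northern Hemisphere the Coriolis force deflects motion to the right, so the geostrophic wind blows 90° to the right of the pressure-gradient force (low pressure on the left).
Rotating 045° by 90° clockwise gives 135° — the wind blows toward the southeast.

135°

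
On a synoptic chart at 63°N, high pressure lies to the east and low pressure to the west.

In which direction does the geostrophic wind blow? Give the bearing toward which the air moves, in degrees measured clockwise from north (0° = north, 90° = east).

The pressure-gradient force points toward the west (bearing 270°).
Geostrophic balance: in the Northern Hemisphere the Coriolis force deflects motion to the right, so the geostrophic wind blows 90° to the right of the pressure-gradient force (low pressure on the left).
Rotating 270° by 90° clockwise gives 000° — the wind blows toward the north.

000°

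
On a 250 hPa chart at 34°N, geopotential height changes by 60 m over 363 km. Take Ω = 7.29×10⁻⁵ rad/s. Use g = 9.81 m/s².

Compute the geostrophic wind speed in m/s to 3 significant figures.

Coriolis parameter at 34°N:
f = 2Ω sin φ = 2 × 7.29×10⁻⁵ × sin 34° = 8.15×10⁻⁵ s⁻¹
Height gradient: |∂Z/∂n| = 60 m / 363000 m = 1.65×10⁻⁴
On a pressure surface, geostrophic balance gives V_g = (g/f)|∂Z/∂n|:
V_g = 9.81 × 1.65×10⁻⁴ / 8.15×10⁻⁵ = 19.9 m/s

19.9 m/s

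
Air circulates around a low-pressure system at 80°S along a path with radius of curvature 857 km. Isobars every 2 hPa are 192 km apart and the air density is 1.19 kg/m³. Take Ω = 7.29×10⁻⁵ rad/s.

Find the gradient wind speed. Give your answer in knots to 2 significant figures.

11 knots

Coriolis parameter at 80°S:
f = 2Ω sin φ = 2 × 7.29×10⁻⁵ × sin 80° = 1.44×10⁻⁴ s⁻¹
Pressure gradient: |∂P/∂n| = 200 Pa / 192000 m = 1.04×10⁻³ Pa/m
Geostrophic speed: V_g = |∂P/∂n|/(fρ) = 1.04×10⁻³/(1.44×10⁻⁴ × 1.19) = 6.10 m/s
Around a low, centrifugal force acts outward with Coriolis, so pressure-gradient force balances both:
(1/ρ)|∂P/∂n| = fV + V²/R  →  V² + fR·V − fR·V_g = 0
With fR = 1.44×10⁻⁴ × 857×10³ m = 123 m/s:
V = [−fR + √((fR)² + 4 fR V_g)]/2 = [−123 + √(123² + 4×123×6.1)]/2 = 5.82 m/s
Subgeostrophic (V < V_g = 6.1 m/s), as expected around a low.
Converting: 5.82 m/s × 1.944 = 11 knots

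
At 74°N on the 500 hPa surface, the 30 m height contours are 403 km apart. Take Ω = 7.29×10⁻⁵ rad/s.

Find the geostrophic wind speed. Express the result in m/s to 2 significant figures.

5.2 m/s

Coriolis parameter at 74°N:
f = 2Ω sin φ = 2 × 7.29×10⁻⁵ × sin 74° = 1.40×10⁻⁴ s⁻¹
Height gradient: |∂Z/∂n| = 30 m / 403000 m = 7.44×10⁻⁵
On a pressure surface, geostrophic balance gives V_g = (g/f)|∂Z/∂n|:
V_g = 9.81 × 7.44×10⁻⁵ / 1.40×10⁻⁴ = 5.21 m/s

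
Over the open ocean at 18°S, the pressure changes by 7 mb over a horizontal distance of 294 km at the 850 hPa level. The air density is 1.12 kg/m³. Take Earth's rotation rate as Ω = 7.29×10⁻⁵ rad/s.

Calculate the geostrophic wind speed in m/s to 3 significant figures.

Coriolis parameter at 18°S:
f = 2Ω sin φ = 2 × 7.29×10⁻⁵ × sin 18° = 4.51×10⁻⁵ s⁻¹
Pressure gradient: |∂P/∂n| = 700 Pa / 294000 m = 2.38×10⁻³ Pa/m
Geostrophic balance (pressure-gradient force = Coriolis force):
V_g = (1/(fρ)) |∂P/∂n| = 2.38×10⁻³ / (4.51×10⁻⁵ × 1.12) = 47.2 m/s

47.2 m/s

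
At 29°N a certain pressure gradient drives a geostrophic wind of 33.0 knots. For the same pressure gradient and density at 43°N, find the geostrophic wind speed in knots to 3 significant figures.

23.5 knots

With the same pressure gradient and density, V_g ∝ 1/f ∝ 1/sin φ.
V₂ = V₁ · sin φ₁ / sin φ₂ = 33.0 × sin 29° / sin 43°
V₂ = 33.0 × 0.4848/0.6820 = 23.5 knots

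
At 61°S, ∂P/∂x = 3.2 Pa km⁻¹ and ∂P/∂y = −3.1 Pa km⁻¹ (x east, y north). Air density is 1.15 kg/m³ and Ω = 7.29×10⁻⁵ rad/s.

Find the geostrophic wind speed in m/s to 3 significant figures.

Coriolis parameter at 61°S:
f = 2Ω sin φ = 2 × 7.29×10⁻⁵ × sin 61° = 1.28×10⁻⁴ s⁻¹
In the Southern Hemisphere f is negative: f = −1.28×10⁻⁴ s⁻¹.
Component geostrophic relations (x east, y north):
u_g = −(1/(fρ)) ∂P/∂y,  v_g = (1/(fρ)) ∂P/∂x
u_g = −(−3.1×10⁻³)/(−1.28×10⁻⁴ × 1.15) = −21.1 m/s;  v_g = (3.2×10⁻³)/(−1.28×10⁻⁴ × 1.15) = −21.8 m/s
|V_g| = √(u_g² + v_g²) = 30.4 m/s

30.4 m/s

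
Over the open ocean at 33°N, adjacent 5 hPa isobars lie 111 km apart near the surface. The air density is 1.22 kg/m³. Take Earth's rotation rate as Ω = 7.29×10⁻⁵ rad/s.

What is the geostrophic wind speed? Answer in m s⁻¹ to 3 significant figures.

Coriolis parameter at 33°N:
f = 2Ω sin φ = 2 × 7.29×10⁻⁵ × sin 33° = 7.94×10⁻⁵ s⁻¹
Pressure gradient: |∂P/∂n| = 500 Pa / 111000 m = 4.50×10⁻³ Pa/m
Geostrophic balance (pressure-gradient force = Coriolis force):
V_g = (1/(fρ)) |∂P/∂n| = 4.50×10⁻³ / (7.94×10⁻⁵ × 1.22) = 46.5 m/s

46.5 m s⁻¹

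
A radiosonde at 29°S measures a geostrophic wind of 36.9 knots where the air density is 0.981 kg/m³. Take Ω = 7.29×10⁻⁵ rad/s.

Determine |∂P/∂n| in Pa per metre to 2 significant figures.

Coriolis parameter at 29°S:
f = 2Ω sin φ = 2 × 7.29×10⁻⁵ × sin 29° = 7.07×10⁻⁵ s⁻¹
Wind speed in SI: 36.9 knots = 19.0 m/s
Geostrophic balance rearranged: |∂P/∂n| = f ρ V_g
|∂P/∂n| = 7.07×10⁻⁵ × 0.981 × 19.0 = 1.32×10⁻³ Pa/m

1.3×10⁻³ Pa/m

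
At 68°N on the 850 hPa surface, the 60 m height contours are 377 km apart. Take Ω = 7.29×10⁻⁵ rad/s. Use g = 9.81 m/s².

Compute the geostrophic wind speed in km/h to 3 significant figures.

Coriolis parameter at 68°N:
f = 2Ω sin φ = 2 × 7.29×10⁻⁵ × sin 68° = 1.35×10⁻⁴ s⁻¹
Height gradient: |∂Z/∂n| = 60 m / 377000 m = 1.59×10⁻⁴
On a pressure surface, geostrophic balance gives V_g = (g/f)|∂Z/∂n|:
V_g = 9.81 × 1.59×10⁻⁴ / 1.35×10⁻⁴ = 11.5 m/s
Converting: 11.5 m/s × 3.6 = 41.6 km/h

41.6 km/h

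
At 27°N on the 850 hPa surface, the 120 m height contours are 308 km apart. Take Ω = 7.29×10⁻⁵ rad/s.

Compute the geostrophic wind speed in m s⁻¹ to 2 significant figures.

58 m s⁻¹

Coriolis parameter at 27°N:
f = 2Ω sin φ = 2 × 7.29×10⁻⁵ × sin 27° = 6.62×10⁻⁵ s⁻¹
Height gradient: |∂Z/∂n| = 120 m / 308000 m = 3.90×10⁻⁴
On a pressure surface, geostrophic balance gives V_g = (g/f)|∂Z/∂n|:
V_g = 9.81 × 3.90×10⁻⁴ / 6.62×10⁻⁵ = 57.7 m/s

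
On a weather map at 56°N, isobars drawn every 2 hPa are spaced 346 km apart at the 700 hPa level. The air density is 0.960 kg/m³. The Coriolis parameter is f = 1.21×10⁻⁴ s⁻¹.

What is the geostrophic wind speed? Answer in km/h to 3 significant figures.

17.9 km/h

Pressure gradient: |∂P/∂n| = 200 Pa / 346000 m = 5.78×10⁻⁴ Pa/m
Geostrophic balance (pressure-gradient force = Coriolis force):
V_g = (1/(fρ)) |∂P/∂n| = 5.78×10⁻⁴ / (1.21×10⁻⁴ × 0.960) = 4.98 m/s
Converting: 4.98 m/s × 3.6 = 17.9 km/h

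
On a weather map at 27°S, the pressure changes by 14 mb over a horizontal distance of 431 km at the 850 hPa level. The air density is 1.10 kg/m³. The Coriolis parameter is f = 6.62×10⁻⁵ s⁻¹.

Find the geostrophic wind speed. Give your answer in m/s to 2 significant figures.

Pressure gradient: |∂P/∂n| = 1400 Pa / 431000 m = 3.25×10⁻³ Pa/m
Geostrophic balance (pressure-gradient force = Coriolis force):
V_g = (1/(fρ)) |∂P/∂n| = 3.25×10⁻³ / (6.62×10⁻⁵ × 1.10) = 44.6 m/s

45 m/s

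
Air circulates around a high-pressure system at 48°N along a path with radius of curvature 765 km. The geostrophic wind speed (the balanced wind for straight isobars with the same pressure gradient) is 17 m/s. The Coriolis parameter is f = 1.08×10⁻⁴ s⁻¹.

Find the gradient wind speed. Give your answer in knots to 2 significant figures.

Around a high, pressure-gradient force acts outward with centrifugal, so Coriolis balances both:
fV = (1/ρ)|∂P/∂n| + V²/R  →  V² − fR·V + fR·V_g = 0
With fR = 1.08×10⁻⁴ × 765×10³ m = 82.6 m/s:
V = [fR − √((fR)² − 4 fR V_g)]/2 = [82.6 − √(82.6² − 4×82.6×17)]/2 = 23.9 m/s
Supergeostrophic (V > V_g = 17 m/s), as expected around a high.
Converting: 23.9 m/s × 1.944 = 47 knots

47 knots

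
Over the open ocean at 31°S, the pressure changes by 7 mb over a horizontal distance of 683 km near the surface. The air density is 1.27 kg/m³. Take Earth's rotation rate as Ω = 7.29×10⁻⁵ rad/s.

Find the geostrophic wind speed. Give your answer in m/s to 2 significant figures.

Coriolis parameter at 31°S:
f = 2Ω sin φ = 2 × 7.29×10⁻⁵ × sin 31° = 7.51×10⁻⁵ s⁻¹
Pressure gradient: |∂P/∂n| = 700 Pa / 683000 m = 1.02×10⁻³ Pa/m
Geostrophic balance (pressure-gradient force = Coriolis force):
V_g = (1/(fρ)) |∂P/∂n| = 1.02×10⁻³ / (7.51×10⁻⁵ × 1.27) = 10.7 m/s

11 m/s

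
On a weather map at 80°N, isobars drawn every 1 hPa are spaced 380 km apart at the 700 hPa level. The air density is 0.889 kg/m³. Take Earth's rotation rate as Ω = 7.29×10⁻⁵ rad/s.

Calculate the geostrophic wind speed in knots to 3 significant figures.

4.01 knots

Coriolis parameter at 80°N:
f = 2Ω sin φ = 2 × 7.29×10⁻⁵ × sin 80° = 1.44×10⁻⁴ s⁻¹
Pressure gradient: |∂P/∂n| = 100 Pa / 380000 m = 2.63×10⁻⁴ Pa/m
Geostrophic balance (pressure-gradient force = Coriolis force):
V_g = (1/(fρ)) |∂P/∂n| = 2.63×10⁻⁴ / (1.44×10⁻⁴ × 0.889) = 2.06 m/s
Converting: 2.06 m/s × 1.944 = 4.01 knots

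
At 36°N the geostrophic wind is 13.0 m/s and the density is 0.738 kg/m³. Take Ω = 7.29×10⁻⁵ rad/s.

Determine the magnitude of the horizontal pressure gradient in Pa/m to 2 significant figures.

Coriolis parameter at 36°N:
f = 2Ω sin φ = 2 × 7.29×10⁻⁵ × sin 36° = 8.57×10⁻⁵ s⁻¹
Geostrophic balance rearranged: |∂P/∂n| = f ρ V_g
|∂P/∂n| = 8.57×10⁻⁵ × 0.738 × 13.0 = 8.22×10⁻⁴ Pa/m

8.2×10⁻⁴ Pa/m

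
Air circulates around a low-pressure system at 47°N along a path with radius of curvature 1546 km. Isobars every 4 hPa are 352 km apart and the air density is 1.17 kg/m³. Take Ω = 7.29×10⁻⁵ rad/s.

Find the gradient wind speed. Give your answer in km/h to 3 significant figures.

Coriolis parameter at 47°N:
f = 2Ω sin φ = 2 × 7.29×10⁻⁵ × sin 47° = 1.07×10⁻⁴ s⁻¹
Pressure gradient: |∂P/∂n| = 400 Pa / 352000 m = 1.14×10⁻³ Pa/m
Geostrophic speed: V_g = |∂P/∂n|/(fρ) = 1.14×10⁻³/(1.07×10⁻⁴ × 1.17) = 9.11 m/s
Around a low, centrifugal force acts outward with Coriolis, so pressure-gradient force balances both:
(1/ρ)|∂P/∂n| = fV + V²/R  →  V² + fR·V − fR·V_g = 0
With fR = 1.07×10⁻⁴ × 1546×10³ m = 165 m/s:
V = [−fR + √((fR)² + 4 fR V_g)]/2 = [−165 + √(165² + 4×165×9.11)]/2 = 8.65 m/s
Subgeostrophic (V < V_g = 9.11 m/s), as expected around a low.
Converting: 8.65 m/s × 3.6 = 31.2 km/h

31.2 km/h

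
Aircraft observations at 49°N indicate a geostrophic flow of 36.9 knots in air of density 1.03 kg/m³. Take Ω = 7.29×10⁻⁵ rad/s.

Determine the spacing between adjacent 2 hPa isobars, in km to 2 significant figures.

Coriolis parameter at 49°N:
f = 2Ω sin φ = 2 × 7.29×10⁻⁵ × sin 49° = 1.10×10⁻⁴ s⁻¹
Wind speed in SI: 36.9 knots = 19.0 m/s
Geostrophic balance rearranged: |∂P/∂n| = f ρ V_g
|∂P/∂n| = 1.10×10⁻⁴ × 1.03 × 19.0 = 2.15×10⁻³ Pa/m
Isobar spacing: Δn = ΔP/|∂P/∂n| = 200 Pa / 2.15×10⁻³ Pa/m = 92959 m ≈ 93 km

93 km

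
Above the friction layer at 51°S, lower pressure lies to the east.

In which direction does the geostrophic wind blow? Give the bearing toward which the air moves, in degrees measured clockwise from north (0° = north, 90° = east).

000°

The pressure-gradient force points toward the east (bearing 090°).
Geostrophic balance: in the Southern Hemisphere the Coriolis force deflects motion to the left, so the geostrophic wind blows 90° to the left of the pressure-gradient force (low pressure on the right).
Rotating 090° by 90° counterclockwise gives 000° — the wind blows toward the north.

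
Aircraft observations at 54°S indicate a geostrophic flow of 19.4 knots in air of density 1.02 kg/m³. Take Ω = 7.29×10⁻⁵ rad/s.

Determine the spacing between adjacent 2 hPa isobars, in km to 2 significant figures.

170 km

Coriolis parameter at 54°S:
f = 2Ω sin φ = 2 × 7.29×10⁻⁵ × sin 54° = 1.18×10⁻⁴ s⁻¹
Wind speed in SI: 19.4 knots = 9.98 m/s
Geostrophic balance rearranged: |∂P/∂n| = f ρ V_g
|∂P/∂n| = 1.18×10⁻⁴ × 1.02 × 9.98 = 1.20×10⁻³ Pa/m
Isobar spacing: Δn = ΔP/|∂P/∂n| = 200 Pa / 1.20×10⁻³ Pa/m = 166562 m ≈ 170 km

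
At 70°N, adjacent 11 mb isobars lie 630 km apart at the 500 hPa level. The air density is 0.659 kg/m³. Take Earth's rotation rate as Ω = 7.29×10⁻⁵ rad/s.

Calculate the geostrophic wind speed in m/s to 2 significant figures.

19 m/s

Coriolis parameter at 70°N:
f = 2Ω sin φ = 2 × 7.29×10⁻⁵ × sin 70° = 1.37×10⁻⁴ s⁻¹
Pressure gradient: |∂P/∂n| = 1100 Pa / 630000 m = 1.75×10⁻³ Pa/m
Geostrophic balance (pressure-gradient force = Coriolis force):
V_g = (1/(fρ)) |∂P/∂n| = 1.75×10⁻³ / (1.37×10⁻⁴ × 0.659) = 19.3 m/s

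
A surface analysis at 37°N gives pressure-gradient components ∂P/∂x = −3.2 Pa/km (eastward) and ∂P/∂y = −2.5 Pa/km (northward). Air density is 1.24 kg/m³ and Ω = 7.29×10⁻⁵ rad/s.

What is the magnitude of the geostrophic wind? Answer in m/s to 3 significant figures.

Coriolis parameter at 37°N:
f = 2Ω sin φ = 2 × 7.29×10⁻⁵ × sin 37° = 8.77×10⁻⁵ s⁻¹
Component geostrophic relations (x east, y north):
u_g = −(1/(fρ)) ∂P/∂y,  v_g = (1/(fρ)) ∂P/∂x
u_g = −(−2.5×10⁻³)/(8.77×10⁻⁵ × 1.24) = 23.0 m/s;  v_g = (−3.2×10⁻³)/(8.77×10⁻⁵ × 1.24) = −29.4 m/s
|V_g| = √(u_g² + v_g²) = 37.3 m/s

37.3 m/s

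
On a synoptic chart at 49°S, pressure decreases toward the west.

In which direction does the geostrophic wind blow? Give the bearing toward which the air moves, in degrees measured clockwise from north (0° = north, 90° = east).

The pressure-gradient force points toward the west (bearing 270°).
Geostrophic balance: in the Southern Hemisphere the Coriolis force deflects motion to the left, so the geostrophic wind blows 90° to the left of the pressure-gradient force (low pressure on the right).
Rotating 270° by 90° counterclockwise gives 180° — the wind blows toward the south.

180°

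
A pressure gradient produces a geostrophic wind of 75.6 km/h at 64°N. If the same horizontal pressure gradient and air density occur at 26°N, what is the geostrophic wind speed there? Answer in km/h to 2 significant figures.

160 km/h

With the same pressure gradient and density, V_g ∝ 1/f ∝ 1/sin φ.
V₂ = V₁ · sin φ₁ / sin φ₂ = 75.6 × sin 64° / sin 26°
V₂ = 75.6 × 0.8988/0.4384 = 160 km/h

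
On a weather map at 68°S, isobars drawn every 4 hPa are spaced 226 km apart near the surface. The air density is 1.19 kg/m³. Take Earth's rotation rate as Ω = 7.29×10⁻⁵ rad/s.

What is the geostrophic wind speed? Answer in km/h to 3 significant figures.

Coriolis parameter at 68°S:
f = 2Ω sin φ = 2 × 7.29×10⁻⁵ × sin 68° = 1.35×10⁻⁴ s⁻¹
Pressure gradient: |∂P/∂n| = 400 Pa / 226000 m = 1.77×10⁻³ Pa/m
Geostrophic balance (pressure-gradient force = Coriolis force):
V_g = (1/(fρ)) |∂P/∂n| = 1.77×10⁻³ / (1.35×10⁻⁴ × 1.19) = 11.0 m/s
Converting: 11.0 m/s × 3.6 = 39.6 km/h

39.6 km/h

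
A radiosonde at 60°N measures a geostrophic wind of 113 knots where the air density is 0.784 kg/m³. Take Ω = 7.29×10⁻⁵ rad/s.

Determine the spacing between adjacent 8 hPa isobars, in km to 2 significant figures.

Coriolis parameter at 60°N:
f = 2Ω sin φ = 2 × 7.29×10⁻⁵ × sin 60° = 1.26×10⁻⁴ s⁻¹
Wind speed in SI: 113 knots = 58.1 m/s
Geostrophic balance rearranged: |∂P/∂n| = f ρ V_g
|∂P/∂n| = 1.26×10⁻⁴ × 0.784 × 58.1 = 5.75×10⁻³ Pa/m
Isobar spacing: Δn = ΔP/|∂P/∂n| = 800 Pa / 5.75×10⁻³ Pa/m = 139017 m ≈ 140 km

140 km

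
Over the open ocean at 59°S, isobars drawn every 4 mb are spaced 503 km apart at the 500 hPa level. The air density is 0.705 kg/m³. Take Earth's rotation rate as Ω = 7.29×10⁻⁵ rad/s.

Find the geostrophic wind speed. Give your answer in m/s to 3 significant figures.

Coriolis parameter at 59°S:
f = 2Ω sin φ = 2 × 7.29×10⁻⁵ × sin 59° = 1.25×10⁻⁴ s⁻¹
Pressure gradient: |∂P/∂n| = 400 Pa / 503000 m = 7.95×10⁻⁴ Pa/m
Geostrophic balance (pressure-gradient force = Coriolis force):
V_g = (1/(fρ)) |∂P/∂n| = 7.95×10⁻⁴ / (1.25×10⁻⁴ × 0.705) = 9.03 m/s

9.03 m/s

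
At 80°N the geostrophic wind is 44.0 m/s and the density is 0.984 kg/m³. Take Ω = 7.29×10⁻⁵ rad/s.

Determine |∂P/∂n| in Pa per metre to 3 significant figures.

Coriolis parameter at 80°N:
f = 2Ω sin φ = 2 × 7.29×10⁻⁵ × sin 80° = 1.44×10⁻⁴ s⁻¹
Geostrophic balance rearranged: |∂P/∂n| = f ρ V_g
|∂P/∂n| = 1.44×10⁻⁴ × 0.984 × 44.0 = 6.22×10⁻³ Pa/m

6.22×10⁻³ Pa/m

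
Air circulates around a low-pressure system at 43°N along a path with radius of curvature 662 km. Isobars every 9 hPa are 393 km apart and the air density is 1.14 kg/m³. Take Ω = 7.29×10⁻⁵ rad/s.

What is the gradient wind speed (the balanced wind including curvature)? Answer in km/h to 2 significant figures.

58 km/h

Coriolis parameter at 43°N:
f = 2Ω sin φ = 2 × 7.29×10⁻⁵ × sin 43° = 9.94×10⁻⁵ s⁻¹
Pressure gradient: |∂P/∂n| = 900 Pa / 393000 m = 2.29×10⁻³ Pa/m
Geostrophic speed: V_g = |∂P/∂n|/(fρ) = 2.29×10⁻³/(9.94×10⁻⁵ × 1.14) = 20.2 m/s
Around a low, centrifugal force acts outward with Coriolis, so pressure-gradient force balances both:
(1/ρ)|∂P/∂n| = fV + V²/R  →  V² + fR·V − fR·V_g = 0
With fR = 9.94×10⁻⁵ × 662×10³ m = 65.8 m/s:
V = [−fR + √((fR)² + 4 fR V_g)]/2 = [−65.8 + √(65.8² + 4×65.8×20.2)]/2 = 16.2 m/s
Subgeostrophic (V < V_g = 20.2 m/s), as expected around a low.
Converting: 16.2 m/s × 3.6 = 58 km/h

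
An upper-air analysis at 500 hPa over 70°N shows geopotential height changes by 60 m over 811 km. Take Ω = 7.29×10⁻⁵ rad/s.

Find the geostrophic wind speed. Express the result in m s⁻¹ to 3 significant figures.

Coriolis parameter at 70°N:
f = 2Ω sin φ = 2 × 7.29×10⁻⁵ × sin 70° = 1.37×10⁻⁴ s⁻¹
Height gradient: |∂Z/∂n| = 60 m / 811000 m = 7.40×10⁻⁵
On a pressure surface, geostrophic balance gives V_g = (g/f)|∂Z/∂n|:
V_g = 9.81 × 7.40×10⁻⁵ / 1.37×10⁻⁴ = 5.30 m/s

5.30 m s⁻¹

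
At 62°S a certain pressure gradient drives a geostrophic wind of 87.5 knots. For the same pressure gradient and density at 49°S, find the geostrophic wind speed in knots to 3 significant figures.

With the same pressure gradient and density, V_g ∝ 1/f ∝ 1/sin φ.
V₂ = V₁ · sin φ₁ / sin φ₂ = 87.5 × sin 62° / sin 49°
V₂ = 87.5 × 0.8829/0.7547 = 102 knots

102 knots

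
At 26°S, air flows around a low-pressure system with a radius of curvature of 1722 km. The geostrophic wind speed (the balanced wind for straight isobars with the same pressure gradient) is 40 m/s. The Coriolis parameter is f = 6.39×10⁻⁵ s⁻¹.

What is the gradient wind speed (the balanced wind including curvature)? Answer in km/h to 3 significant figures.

Around a low, centrifugal force acts outward with Coriolis, so pressure-gradient force balances both:
(1/ρ)|∂P/∂n| = fV + V²/R  →  V² + fR·V − fR·V_g = 0
With fR = 6.39×10⁻⁵ × 1722×10³ m = 110 m/s:
V = [−fR + √((fR)² + 4 fR V_g)]/2 = [−110 + √(110² + 4×110×40)]/2 = 31.2 m/s
Subgeostrophic (V < V_g = 40 m/s), as expected around a low.
Converting: 31.2 m/s × 3.6 = 112 km/h

112 km/h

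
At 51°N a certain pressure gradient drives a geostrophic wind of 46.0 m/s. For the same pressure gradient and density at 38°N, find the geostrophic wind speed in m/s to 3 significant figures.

With the same pressure gradient and density, V_g ∝ 1/f ∝ 1/sin φ.
V₂ = V₁ · sin φ₁ / sin φ₂ = 46.0 × sin 51° / sin 38°
V₂ = 46.0 × 0.7771/0.6157 = 58.1 m/s

58.1 m/s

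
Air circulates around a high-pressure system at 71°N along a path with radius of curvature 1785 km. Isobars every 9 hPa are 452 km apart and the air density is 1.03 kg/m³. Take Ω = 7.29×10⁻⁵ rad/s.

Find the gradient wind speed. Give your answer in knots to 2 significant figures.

Coriolis parameter at 71°N:
f = 2Ω sin φ = 2 × 7.29×10⁻⁵ × sin 71° = 1.38×10⁻⁴ s⁻¹
Pressure gradient: |∂P/∂n| = 900 Pa / 452000 m = 1.99×10⁻³ Pa/m
Geostrophic speed: V_g = |∂P/∂n|/(fρ) = 1.99×10⁻³/(1.38×10⁻⁴ × 1.03) = 14.0 m/s
Around a high, pressure-gradient force acts outward with centrifugal, so Coriolis balances both:
fV = (1/ρ)|∂P/∂n| + V²/R  →  V² − fR·V + fR·V_g = 0
With fR = 1.38×10⁻⁴ × 1785×10³ m = 246 m/s:
V = [fR − √((fR)² − 4 fR V_g)]/2 = [246 − √(246² − 4×246×14)]/2 = 14.9 m/s
Supergeostrophic (V > V_g = 14 m/s), as expected around a high.
Converting: 14.9 m/s × 1.944 = 29 knots

29 knots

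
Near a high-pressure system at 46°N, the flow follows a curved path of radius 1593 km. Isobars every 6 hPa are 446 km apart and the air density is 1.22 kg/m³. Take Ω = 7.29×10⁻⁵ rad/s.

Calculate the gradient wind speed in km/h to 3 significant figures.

40.6 km/h

Coriolis parameter at 46°N:
f = 2Ω sin φ = 2 × 7.29×10⁻⁵ × sin 46° = 1.05×10⁻⁴ s⁻¹
Pressure gradient: |∂P/∂n| = 600 Pa / 446000 m = 1.35×10⁻³ Pa/m
Geostrophic speed: V_g = |∂P/∂n|/(fρ) = 1.35×10⁻³/(1.05×10⁻⁴ × 1.22) = 10.5 m/s
Around a high, pressure-gradient force acts outward with centrifugal, so Coriolis balances both:
fV = (1/ρ)|∂P/∂n| + V²/R  →  V² − fR·V + fR·V_g = 0
With fR = 1.05×10⁻⁴ × 1593×10³ m = 167 m/s:
V = [fR − √((fR)² − 4 fR V_g)]/2 = [167 − √(167² − 4×167×10.5)]/2 = 11.3 m/s
Supergeostrophic (V > V_g = 10.5 m/s), as expected around a high.
Converting: 11.3 m/s × 3.6 = 40.6 km/h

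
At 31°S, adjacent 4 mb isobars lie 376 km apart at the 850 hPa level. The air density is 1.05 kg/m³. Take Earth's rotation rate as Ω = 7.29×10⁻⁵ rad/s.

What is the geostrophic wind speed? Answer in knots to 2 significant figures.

Coriolis parameter at 31°S:
f = 2Ω sin φ = 2 × 7.29×10⁻⁵ × sin 31° = 7.51×10⁻⁵ s⁻¹
Pressure gradient: |∂P/∂n| = 400 Pa / 376000 m = 1.06×10⁻³ Pa/m
Geostrophic balance (pressure-gradient force = Coriolis force):
V_g = (1/(fρ)) |∂P/∂n| = 1.06×10⁻³ / (7.51×10⁻⁵ × 1.05) = 13.5 m/s
Converting: 13.5 m/s × 1.944 = 26 knots

26 knots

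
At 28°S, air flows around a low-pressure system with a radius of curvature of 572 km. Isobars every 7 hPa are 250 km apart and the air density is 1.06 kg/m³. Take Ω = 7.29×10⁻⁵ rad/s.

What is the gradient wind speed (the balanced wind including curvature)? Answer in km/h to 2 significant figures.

Coriolis parameter at 28°S:
f = 2Ω sin φ = 2 × 7.29×10⁻⁵ × sin 28° = 6.84×10⁻⁵ s⁻¹
Pressure gradient: |∂P/∂n| = 700 Pa / 250000 m = 2.80×10⁻³ Pa/m
Geostrophic speed: V_g = |∂P/∂n|/(fρ) = 2.80×10⁻³/(6.84×10⁻⁵ × 1.06) = 38.6 m/s
Around a low, centrifugal force acts outward with Coriolis, so pressure-gradient force balances both:
(1/ρ)|∂P/∂n| = fV + V²/R  →  V² + fR·V − fR·V_g = 0
With fR = 6.84×10⁻⁵ × 572×10³ m = 39.2 m/s:
V = [−fR + √((fR)² + 4 fR V_g)]/2 = [−39.2 + √(39.2² + 4×39.2×38.6)]/2 = 23.9 m/s
Subgeostrophic (V < V_g = 38.6 m/s), as expected around a low.
Converting: 23.9 m/s × 3.6 = 86 km/h

86 km/h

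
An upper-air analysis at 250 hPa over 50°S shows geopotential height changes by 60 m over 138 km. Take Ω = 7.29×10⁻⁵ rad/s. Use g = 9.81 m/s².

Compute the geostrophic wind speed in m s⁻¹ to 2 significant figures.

Coriolis parameter at 50°S:
f = 2Ω sin φ = 2 × 7.29×10⁻⁵ × sin 50° = 1.12×10⁻⁴ s⁻¹
Height gradient: |∂Z/∂n| = 60 m / 138000 m = 4.35×10⁻⁴
On a pressure surface, geostrophic balance gives V_g = (g/f)|∂Z/∂n|:
V_g = 9.81 × 4.35×10⁻⁴ / 1.12×10⁻⁴ = 38.2 m/s

38 m s⁻¹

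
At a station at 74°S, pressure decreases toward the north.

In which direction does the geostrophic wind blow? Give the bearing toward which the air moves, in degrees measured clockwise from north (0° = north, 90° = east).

270°

The pressure-gradient force points toward the north (bearing 000°).
Geostrophic balance: in the Southern Hemisphere the Coriolis force deflects motion to the left, so the geostrophic wind blows 90° to the left of the pressure-gradient force (low pressure on the right).
Rotating 000° by 90° counterclockwise gives 270° — the wind blows toward the west.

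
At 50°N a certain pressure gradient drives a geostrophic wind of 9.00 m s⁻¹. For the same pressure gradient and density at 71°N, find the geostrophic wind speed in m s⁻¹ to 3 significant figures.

7.29 m s⁻¹

With the same pressure gradient and density, V_g ∝ 1/f ∝ 1/sin φ.
V₂ = V₁ · sin φ₁ / sin φ₂ = 9.00 × sin 50° / sin 71°
V₂ = 9.00 × 0.7660/0.9455 = 7.29 m s⁻¹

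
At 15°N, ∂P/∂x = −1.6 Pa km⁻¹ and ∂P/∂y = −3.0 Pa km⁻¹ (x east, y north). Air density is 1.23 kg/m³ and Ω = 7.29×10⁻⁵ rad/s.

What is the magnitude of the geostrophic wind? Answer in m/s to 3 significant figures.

Coriolis parameter at 15°N:
f = 2Ω sin φ = 2 × 7.29×10⁻⁵ × sin 15° = 3.77×10⁻⁵ s⁻¹
Component geostrophic relations (x east, y north):
u_g = −(1/(fρ)) ∂P/∂y,  v_g = (1/(fρ)) ∂P/∂x
u_g = −(−3.0×10⁻³)/(3.77×10⁻⁵ × 1.23) = 64.6 m/s;  v_g = (−1.6×10⁻³)/(3.77×10⁻⁵ × 1.23) = −34.5 m/s
|V_g| = √(u_g² + v_g²) = 73.3 m/s

73.3 m/s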